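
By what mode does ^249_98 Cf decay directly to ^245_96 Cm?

ΔA = 245 − 249 = -4; ΔZ = 96 − 98 = -2.
A drops by 4 and Z drops by 2 — the signature of alpha emission.

alpha decay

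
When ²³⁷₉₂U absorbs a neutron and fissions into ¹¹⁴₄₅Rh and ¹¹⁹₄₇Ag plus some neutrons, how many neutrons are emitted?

Conserve mass number: 238 = 114 + 119 + k, so k = 238 − 233 = 5.
Check atomic number: 92 = 45 + 47 + 0 = 92. ✓

5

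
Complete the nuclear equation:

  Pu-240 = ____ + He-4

Conserve mass number: 240 = A + 4, so A = 236.
Conserve atomic number: 94 = Z + 2, so Z = 92.
Z = 92 is uranium, so the species is U-236.

U-236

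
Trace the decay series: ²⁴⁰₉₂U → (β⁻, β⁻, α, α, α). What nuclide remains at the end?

Ra-228

Start: (A, Z) = (240, 92).
After β⁻: (240, 93).
After β⁻: (240, 94).
After α: (236, 92).
After α: (232, 90).
After α: (228, 88).
Z = 88 is radium.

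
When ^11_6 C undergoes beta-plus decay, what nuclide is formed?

B-11

Beta-plus decay: mass number changes by +0, atomic number by -1.
A: 11 = 11; Z: 6 − 1 = 5.
Z = 5 is boron, so the daughter is ^11_5 B.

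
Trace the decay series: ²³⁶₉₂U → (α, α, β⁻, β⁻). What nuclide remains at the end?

Th-228

Start: (A, Z) = (236, 92).
After α: (232, 90).
After α: (228, 88).
After β⁻: (228, 89).
After β⁻: (228, 90).
Z = 90 is thorium.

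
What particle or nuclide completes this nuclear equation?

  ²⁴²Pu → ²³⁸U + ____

alpha particle

Conserve mass number: 242 = 238 + A, so A = 4.
Conserve atomic number: 94 = 92 + Z, so Z = 2.
A = 4 and Z = 2 is ⁴He — an alpha particle.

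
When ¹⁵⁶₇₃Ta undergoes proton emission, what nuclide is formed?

Hf-155

Proton emission: mass number changes by -1, atomic number by -1.
A: 156 − 1 = 155; Z: 73 − 1 = 72.
Z = 72 is hafnium, so the daughter is ¹⁵⁵₇₂Hf.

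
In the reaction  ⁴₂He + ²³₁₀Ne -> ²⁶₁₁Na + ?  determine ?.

Conserve mass number: 4 + 23 = 26 + A, so A = 1.
Conserve atomic number: 2 + 10 = 11 + Z, so Z = 1.
A = 1 and Z = 1 is ¹₁H — a proton.

proton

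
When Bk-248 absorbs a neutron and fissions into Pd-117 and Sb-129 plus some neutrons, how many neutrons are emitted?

Conserve mass number: 249 = 117 + 129 + k, so k = 249 − 246 = 3.
Check atomic number: 97 = 46 + 51 + 0 = 97. ✓

3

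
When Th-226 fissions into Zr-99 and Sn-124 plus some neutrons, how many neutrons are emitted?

Conserve mass number: 226 = 99 + 124 + k, so k = 226 − 223 = 3.
Check atomic number: 90 = 40 + 50 + 0 = 90. ✓

3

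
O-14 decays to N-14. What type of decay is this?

beta-plus decay or electron capture

ΔA = 14 − 14 = 0; ΔZ = 7 − 8 = -1.
A is unchanged and Z drops by 1 — a proton has become a neutron (β⁺ emission or electron capture).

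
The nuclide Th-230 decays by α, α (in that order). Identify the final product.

Start: (A, Z) = (230, 90).
After α: (226, 88).
After α: (222, 86).
Z = 86 is radon.

Rn-222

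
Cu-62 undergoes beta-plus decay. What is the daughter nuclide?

Ni-62

Beta-plus decay: mass number changes by +0, atomic number by -1.
A: 62 = 62; Z: 29 − 1 = 28.
Z = 28 is nickel, so the daughter is Ni-62.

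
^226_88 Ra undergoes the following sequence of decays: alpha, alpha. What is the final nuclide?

Start: (A, Z) = (226, 88).
After α: (222, 86).
After α: (218, 84).
Z = 84 is polonium.

Po-218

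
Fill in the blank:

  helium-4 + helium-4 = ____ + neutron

Conserve mass number: 4 + 4 = A + 1, so A = 7.
Conserve atomic number: 2 + 2 = Z + 0, so Z = 4.
Z = 4 is beryllium, so the species is beryllium-7.

Be-7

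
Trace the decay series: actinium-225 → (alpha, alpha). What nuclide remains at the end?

Start: (A, Z) = (225, 89).
After α: (221, 87).
After α: (217, 85).
Z = 85 is astatine.

At-217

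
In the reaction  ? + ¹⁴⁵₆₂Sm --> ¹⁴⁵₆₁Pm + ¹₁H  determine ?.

neutron

Conserve mass number: A + 145 = 145 + 1, so A = 1.
Conserve atomic number: Z + 62 = 61 + 1, so Z = 0.
A = 1 and Z = 0 is ¹₀n — a neutron.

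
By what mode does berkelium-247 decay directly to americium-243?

ΔA = 243 − 247 = -4; ΔZ = 95 − 97 = -2.
A drops by 4 and Z drops by 2 — the signature of alpha emission.

alpha decay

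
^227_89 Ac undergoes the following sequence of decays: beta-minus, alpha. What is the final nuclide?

Start: (A, Z) = (227, 89).
After β⁻: (227, 90).
After α: (223, 88).
Z = 88 is radium.

Ra-223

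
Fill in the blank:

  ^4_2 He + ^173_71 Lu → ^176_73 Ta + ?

Conserve mass number: 4 + 173 = 176 + A, so A = 1.
Conserve atomic number: 2 + 71 = 73 + Z, so Z = 0.
A = 1 and Z = 0 is ^1_0 n — a neutron.

neutron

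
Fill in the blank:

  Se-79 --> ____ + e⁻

Br-79

Conserve mass number: 79 = A + 0, so A = 79.
Conserve atomic number: 34 = Z − 1, so Z = 35.
Z = 35 is bromine, so the species is Br-79.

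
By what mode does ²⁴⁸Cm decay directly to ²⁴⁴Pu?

ΔA = 244 − 248 = -4; ΔZ = 94 − 96 = -2.
A drops by 4 and Z drops by 2 — the signature of alpha emission.

alpha decay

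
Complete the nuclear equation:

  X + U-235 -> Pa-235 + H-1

Conserve mass number: A + 235 = 235 + 1, so A = 1.
Conserve atomic number: Z + 92 = 91 + 1, so Z = 0.
A = 1 and Z = 0 is n — a neutron.

neutron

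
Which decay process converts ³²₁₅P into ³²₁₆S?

ΔA = 32 − 32 = 0; ΔZ = 16 − 15 = +1.
A is unchanged and Z rises by 1 — a neutron has become a proton (β⁻ decay).

beta-minus decay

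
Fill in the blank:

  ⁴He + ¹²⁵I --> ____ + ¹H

Conserve mass number: 4 + 125 = A + 1, so A = 128.
Conserve atomic number: 2 + 53 = Z + 1, so Z = 54.
Z = 54 is xenon, so the species is ¹²⁸Xe.

Xe-128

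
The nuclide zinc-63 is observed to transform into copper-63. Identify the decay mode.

ΔA = 63 − 63 = 0; ΔZ = 29 − 30 = -1.
A is unchanged and Z drops by 1 — a proton has become a neutron (β⁺ emission or electron capture).

beta-plus decay or electron capture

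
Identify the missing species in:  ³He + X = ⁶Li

triton

Conserve mass number: 3 + A = 6, so A = 3.
Conserve atomic number: 2 + Z = 3, so Z = 1.
A = 3 and Z = 1 is ³H — a triton.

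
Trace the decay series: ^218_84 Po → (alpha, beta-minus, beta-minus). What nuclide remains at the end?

Po-214

Start: (A, Z) = (218, 84).
After α: (214, 82).
After β⁻: (214, 83).
After β⁻: (214, 84).
Z = 84 is polonium.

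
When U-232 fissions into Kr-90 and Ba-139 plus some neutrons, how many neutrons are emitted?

Conserve mass number: 232 = 90 + 139 + k, so k = 232 − 229 = 3.
Check atomic number: 92 = 36 + 56 + 0 = 92. ✓

3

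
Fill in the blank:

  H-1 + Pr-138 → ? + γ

Nd-139

Conserve mass number: 1 + 138 = A + 0, so A = 139.
Conserve atomic number: 1 + 59 = Z + 0, so Z = 60.
Z = 60 is neodymium, so the species is Nd-139.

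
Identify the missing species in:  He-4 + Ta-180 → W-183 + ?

Conserve mass number: 4 + 180 = 183 + A, so A = 1.
Conserve atomic number: 2 + 73 = 74 + Z, so Z = 1.
A = 1 and Z = 1 is H-1 — a proton.

proton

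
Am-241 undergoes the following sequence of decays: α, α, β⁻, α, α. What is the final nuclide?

Start: (A, Z) = (241, 95).
After α: (237, 93).
After α: (233, 91).
After β⁻: (233, 92).
After α: (229, 90).
After α: (225, 88).
Z = 88 is radium.

Ra-225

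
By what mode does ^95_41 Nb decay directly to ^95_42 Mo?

ΔA = 95 − 95 = 0; ΔZ = 42 − 41 = +1.
A is unchanged and Z rises by 1 — a neutron has become a proton (β⁻ decay).

beta-minus decay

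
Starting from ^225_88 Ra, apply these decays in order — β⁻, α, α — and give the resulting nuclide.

Start: (A, Z) = (225, 88).
After β⁻: (225, 89).
After α: (221, 87).
After α: (217, 85).
Z = 85 is astatine.

At-217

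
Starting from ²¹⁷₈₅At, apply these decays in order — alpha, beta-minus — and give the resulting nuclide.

Po-213

Start: (A, Z) = (217, 85).
After α: (213, 83).
After β⁻: (213, 84).
Z = 84 is polonium.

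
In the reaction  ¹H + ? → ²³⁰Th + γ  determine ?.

Conserve mass number: 1 + A = 230 + 0, so A = 229.
Conserve atomic number: 1 + Z = 90 + 0, so Z = 89.
Z = 89 is actinium, so the species is ²²⁹Ac.

Ac-229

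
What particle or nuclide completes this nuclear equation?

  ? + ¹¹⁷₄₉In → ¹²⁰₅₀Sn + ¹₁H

Conserve mass number: A + 117 = 120 + 1, so A = 4.
Conserve atomic number: Z + 49 = 50 + 1, so Z = 2.
A = 4 and Z = 2 is ⁴₂He — an alpha particle.

alpha particle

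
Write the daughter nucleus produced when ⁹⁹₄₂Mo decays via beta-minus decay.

Tc-99

Beta-minus decay: mass number changes by +0, atomic number by +1.
A: 99 = 99; Z: 42 + 1 = 43.
Z = 43 is technetium, so the daughter is ⁹⁹₄₃Tc.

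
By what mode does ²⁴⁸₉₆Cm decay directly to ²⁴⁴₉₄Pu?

ΔA = 244 − 248 = -4; ΔZ = 94 − 96 = -2.
A drops by 4 and Z drops by 2 — the signature of alpha emission.

alpha decay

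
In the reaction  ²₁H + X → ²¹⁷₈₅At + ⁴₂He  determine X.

Conserve mass number: 2 + A = 217 + 4, so A = 219.
Conserve atomic number: 1 + Z = 85 + 2, so Z = 86.
Z = 86 is radon, so the species is ²¹⁹₈₆Rn.

Rn-219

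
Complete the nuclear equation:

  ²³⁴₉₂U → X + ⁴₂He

Conserve mass number: 234 = A + 4, so A = 230.
Conserve atomic number: 92 = Z + 2, so Z = 90.
Z = 90 is thorium, so the species is ²³⁰₉₀Th.

Th-230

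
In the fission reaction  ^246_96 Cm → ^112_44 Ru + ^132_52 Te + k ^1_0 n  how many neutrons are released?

2

Conserve mass number: 246 = 112 + 132 + k, so k = 246 − 244 = 2.
Check atomic number: 96 = 44 + 52 + 0 = 96. ✓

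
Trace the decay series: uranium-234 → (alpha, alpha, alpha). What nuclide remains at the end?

Start: (A, Z) = (234, 92).
After α: (230, 90).
After α: (226, 88).
After α: (222, 86).
Z = 86 is radon.

Rn-222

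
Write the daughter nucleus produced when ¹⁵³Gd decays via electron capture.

Eu-153

Electron capture: mass number changes by +0, atomic number by -1.
A: 153 = 153; Z: 64 − 1 = 63.
Z = 63 is europium, so the daughter is ¹⁵³Eu.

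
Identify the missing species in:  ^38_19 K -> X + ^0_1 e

Conserve mass number: 38 = A + 0, so A = 38.
Conserve atomic number: 19 = Z + 1, so Z = 18.
Z = 18 is argon, so the species is ^38_18 Ar.

Ar-38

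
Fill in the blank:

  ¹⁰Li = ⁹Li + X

neutron

Conserve mass number: 10 = 9 + A, so A = 1.
Conserve atomic number: 3 = 3 + Z, so Z = 0.
A = 1 and Z = 0 is ¹n — a neutron.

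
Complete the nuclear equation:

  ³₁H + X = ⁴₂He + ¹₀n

deuteron

Conserve mass number: 3 + A = 4 + 1, so A = 2.
Conserve atomic number: 1 + Z = 2 + 0, so Z = 1.
A = 2 and Z = 1 is ²₁H — a deuteron.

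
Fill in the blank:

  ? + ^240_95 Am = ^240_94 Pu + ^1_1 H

Conserve mass number: A + 240 = 240 + 1, so A = 1.
Conserve atomic number: Z + 95 = 94 + 1, so Z = 0.
A = 1 and Z = 0 is ^1_0 n — a neutron.

neutron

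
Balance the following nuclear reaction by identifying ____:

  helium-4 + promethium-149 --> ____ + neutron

Eu-152

Conserve mass number: 4 + 149 = A + 1, so A = 152.
Conserve atomic number: 2 + 61 = Z + 0, so Z = 63.
Z = 63 is europium, so the species is europium-152.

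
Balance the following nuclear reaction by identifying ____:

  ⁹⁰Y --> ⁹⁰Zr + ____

beta-minus particle

Conserve mass number: 90 = 90 + A, so A = 0.
Conserve atomic number: 39 = 40 + Z, so Z = -1.
A = 0 and Z = -1 is e⁻ — a beta-minus particle.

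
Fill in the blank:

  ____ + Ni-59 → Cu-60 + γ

Conserve mass number: A + 59 = 60 + 0, so A = 1.
Conserve atomic number: Z + 28 = 29 + 0, so Z = 1.
A = 1 and Z = 1 is H-1 — a proton.

proton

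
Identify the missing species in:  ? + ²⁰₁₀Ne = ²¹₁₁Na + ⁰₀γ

proton

Conserve mass number: A + 20 = 21 + 0, so A = 1.
Conserve atomic number: Z + 10 = 11 + 0, so Z = 1.
A = 1 and Z = 1 is ¹₁H — a proton.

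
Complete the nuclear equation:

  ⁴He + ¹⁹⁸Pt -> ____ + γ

Hg-202

Conserve mass number: 4 + 198 = A + 0, so A = 202.
Conserve atomic number: 2 + 78 = Z + 0, so Z = 80.
Z = 80 is mercury, so the species is ²⁰²Hg.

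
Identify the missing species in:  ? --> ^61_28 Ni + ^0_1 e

Cu-61

Conserve mass number: A = 61 + 0, so A = 61.
Conserve atomic number: Z = 28 + 1, so Z = 29.
Z = 29 is copper, so the species is ^61_29 Cu.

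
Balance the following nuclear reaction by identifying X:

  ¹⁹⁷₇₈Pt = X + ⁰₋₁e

Au-197

Conserve mass number: 197 = A + 0, so A = 197.
Conserve atomic number: 78 = Z − 1, so Z = 79.
Z = 79 is gold, so the species is ¹⁹⁷₇₉Au.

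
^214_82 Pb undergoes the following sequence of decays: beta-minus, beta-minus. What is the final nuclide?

Po-214

Start: (A, Z) = (214, 82).
After β⁻: (214, 83).
After β⁻: (214, 84).
Z = 84 is polonium.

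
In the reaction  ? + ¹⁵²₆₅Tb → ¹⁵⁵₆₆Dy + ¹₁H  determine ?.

alpha particle

Conserve mass number: A + 152 = 155 + 1, so A = 4.
Conserve atomic number: Z + 65 = 66 + 1, so Z = 2.
A = 4 and Z = 2 is ⁴₂He — an alpha particle.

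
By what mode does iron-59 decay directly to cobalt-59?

beta-minus decay

ΔA = 59 − 59 = 0; ΔZ = 27 − 26 = +1.
A is unchanged and Z rises by 1 — a neutron has become a proton (β⁻ decay).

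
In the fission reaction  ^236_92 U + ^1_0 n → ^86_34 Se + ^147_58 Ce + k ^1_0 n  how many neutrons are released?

4

Conserve mass number: 237 = 86 + 147 + k, so k = 237 − 233 = 4.
Check atomic number: 92 = 34 + 58 + 0 = 92. ✓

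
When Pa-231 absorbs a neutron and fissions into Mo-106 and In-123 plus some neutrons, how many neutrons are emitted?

3

Conserve mass number: 232 = 106 + 123 + k, so k = 232 − 229 = 3.
Check atomic number: 91 = 42 + 49 + 0 = 91. ✓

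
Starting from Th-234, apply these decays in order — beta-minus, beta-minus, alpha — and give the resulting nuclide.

Start: (A, Z) = (234, 90).
After β⁻: (234, 91).
After β⁻: (234, 92).
After α: (230, 90).
Z = 90 is thorium.

Th-230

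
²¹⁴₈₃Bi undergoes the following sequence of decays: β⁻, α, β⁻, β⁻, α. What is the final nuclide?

Start: (A, Z) = (214, 83).
After β⁻: (214, 84).
After α: (210, 82).
After β⁻: (210, 83).
After β⁻: (210, 84).
After α: (206, 82).
Z = 82 is lead.

Pb-206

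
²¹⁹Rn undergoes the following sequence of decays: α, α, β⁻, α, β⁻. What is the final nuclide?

Start: (A, Z) = (219, 86).
After α: (215, 84).
After α: (211, 82).
After β⁻: (211, 83).
After α: (207, 81).
After β⁻: (207, 82).
Z = 82 is lead.

Pb-207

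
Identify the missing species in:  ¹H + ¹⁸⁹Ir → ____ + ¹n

Conserve mass number: 1 + 189 = A + 1, so A = 189.
Conserve atomic number: 1 + 77 = Z + 0, so Z = 78.
Z = 78 is platinum, so the species is ¹⁸⁹Pt.

Pt-189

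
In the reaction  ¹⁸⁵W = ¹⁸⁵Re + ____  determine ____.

beta-minus particle

Conserve mass number: 185 = 185 + A, so A = 0.
Conserve atomic number: 74 = 75 + Z, so Z = -1.
A = 0 and Z = -1 is e⁻ — a beta-minus particle.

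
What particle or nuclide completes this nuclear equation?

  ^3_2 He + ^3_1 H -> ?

Li-6

Conserve mass number: 3 + 3 = A, so A = 6.
Conserve atomic number: 2 + 1 = Z, so Z = 3.
Z = 3 is lithium, so the species is ^6_3 Li.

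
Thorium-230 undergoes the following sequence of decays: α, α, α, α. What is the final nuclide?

Start: (A, Z) = (230, 90).
After α: (226, 88).
After α: (222, 86).
After α: (218, 84).
After α: (214, 82).
Z = 82 is lead.

Pb-214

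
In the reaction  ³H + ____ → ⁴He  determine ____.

proton

Conserve mass number: 3 + A = 4, so A = 1.
Conserve atomic number: 1 + Z = 2, so Z = 1.
A = 1 and Z = 1 is ¹H — a proton.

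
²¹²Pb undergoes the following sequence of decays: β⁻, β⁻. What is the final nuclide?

Start: (A, Z) = (212, 82).
After β⁻: (212, 83).
After β⁻: (212, 84).
Z = 84 is polonium.

Po-212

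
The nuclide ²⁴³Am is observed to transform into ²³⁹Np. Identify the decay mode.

alpha decay

ΔA = 239 − 243 = -4; ΔZ = 93 − 95 = -2.
A drops by 4 and Z drops by 2 — the signature of alpha emission.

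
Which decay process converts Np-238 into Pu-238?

beta-minus decay

ΔA = 238 − 238 = 0; ΔZ = 94 − 93 = +1.
A is unchanged and Z rises by 1 — a neutron has become a proton (β⁻ decay).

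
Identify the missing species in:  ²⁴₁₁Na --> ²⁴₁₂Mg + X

beta-minus particle

Conserve mass number: 24 = 24 + A, so A = 0.
Conserve atomic number: 11 = 12 + Z, so Z = -1.
A = 0 and Z = -1 is ⁰₋₁e — a beta-minus particle.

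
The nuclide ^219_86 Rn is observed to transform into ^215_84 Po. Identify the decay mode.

alpha decay

ΔA = 215 − 219 = -4; ΔZ = 84 − 86 = -2.
A drops by 4 and Z drops by 2 — the signature of alpha emission.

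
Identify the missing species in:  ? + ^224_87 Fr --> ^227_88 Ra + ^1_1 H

alpha particle

Conserve mass number: A + 224 = 227 + 1, so A = 4.
Conserve atomic number: Z + 87 = 88 + 1, so Z = 2.
A = 4 and Z = 2 is ^4_2 He — an alpha particle.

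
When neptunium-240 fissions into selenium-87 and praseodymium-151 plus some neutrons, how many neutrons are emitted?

2

Conserve mass number: 240 = 87 + 151 + k, so k = 240 − 238 = 2.
Check atomic number: 93 = 34 + 59 + 0 = 93. ✓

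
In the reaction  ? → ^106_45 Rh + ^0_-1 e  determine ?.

Conserve mass number: A = 106 + 0, so A = 106.
Conserve atomic number: Z = 45 − 1, so Z = 44.
Z = 44 is ruthenium, so the species is ^106_44 Ru.

Ru-106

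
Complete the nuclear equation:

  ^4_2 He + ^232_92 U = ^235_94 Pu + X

Conserve mass number: 4 + 232 = 235 + A, so A = 1.
Conserve atomic number: 2 + 92 = 94 + Z, so Z = 0.
A = 1 and Z = 0 is ^1_0 n — a neutron.

neutron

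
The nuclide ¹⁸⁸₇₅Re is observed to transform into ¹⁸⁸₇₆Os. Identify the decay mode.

ΔA = 188 − 188 = 0; ΔZ = 76 − 75 = +1.
A is unchanged and Z rises by 1 — a neutron has become a proton (β⁻ decay).

beta-minus decay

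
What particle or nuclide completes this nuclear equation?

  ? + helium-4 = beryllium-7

Conserve mass number: A + 4 = 7, so A = 3.
Conserve atomic number: Z + 2 = 4, so Z = 2.
Z = 2 is helium, so the species is helium-3.

He-3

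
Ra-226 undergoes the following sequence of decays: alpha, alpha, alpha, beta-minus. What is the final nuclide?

Bi-214

Start: (A, Z) = (226, 88).
After α: (222, 86).
After α: (218, 84).
After α: (214, 82).
After β⁻: (214, 83).
Z = 83 is bismuth.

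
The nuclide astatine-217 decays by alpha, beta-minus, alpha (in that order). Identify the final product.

Pb-209

Start: (A, Z) = (217, 85).
After α: (213, 83).
After β⁻: (213, 84).
After α: (209, 82).
Z = 82 is lead.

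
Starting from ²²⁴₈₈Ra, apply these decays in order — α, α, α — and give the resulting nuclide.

Start: (A, Z) = (224, 88).
After α: (220, 86).
After α: (216, 84).
After α: (212, 82).
Z = 82 is lead.

Pb-212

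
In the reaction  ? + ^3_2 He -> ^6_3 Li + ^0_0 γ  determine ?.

Conserve mass number: A + 3 = 6 + 0, so A = 3.
Conserve atomic number: Z + 2 = 3 + 0, so Z = 1.
A = 3 and Z = 1 is ^3_1 H — a triton.

triton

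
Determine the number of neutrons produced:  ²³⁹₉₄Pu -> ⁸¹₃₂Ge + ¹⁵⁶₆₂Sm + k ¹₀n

2

Conserve mass number: 239 = 81 + 156 + k, so k = 239 − 237 = 2.
Check atomic number: 94 = 32 + 62 + 0 = 94. ✓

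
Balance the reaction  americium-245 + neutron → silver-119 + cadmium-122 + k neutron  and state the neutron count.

Conserve mass number: 246 = 119 + 122 + k, so k = 246 − 241 = 5.
Check atomic number: 95 = 47 + 48 + 0 = 95. ✓

5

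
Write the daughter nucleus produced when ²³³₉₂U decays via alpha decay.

Alpha decay: mass number changes by -4, atomic number by -2.
A: 233 − 4 = 229; Z: 92 − 2 = 90.
Z = 90 is thorium, so the daughter is ²²⁹₉₀Th.

Th-229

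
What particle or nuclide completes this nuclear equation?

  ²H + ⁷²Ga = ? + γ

Ge-74

Conserve mass number: 2 + 72 = A + 0, so A = 74.
Conserve atomic number: 1 + 31 = Z + 0, so Z = 32.
Z = 32 is germanium, so the species is ⁷⁴Ge.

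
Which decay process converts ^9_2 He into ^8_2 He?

ΔA = 8 − 9 = -1; ΔZ = 2 − 2 = +0.
A drops by 1 with Z unchanged — a neutron was emitted.

neutron emission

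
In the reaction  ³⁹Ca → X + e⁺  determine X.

Conserve mass number: 39 = A + 0, so A = 39.
Conserve atomic number: 20 = Z + 1, so Z = 19.
Z = 19 is potassium, so the species is ³⁹K.

K-39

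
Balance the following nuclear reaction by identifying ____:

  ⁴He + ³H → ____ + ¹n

Conserve mass number: 4 + 3 = A + 1, so A = 6.
Conserve atomic number: 2 + 1 = Z + 0, so Z = 3.
Z = 3 is lithium, so the species is ⁶Li.

Li-6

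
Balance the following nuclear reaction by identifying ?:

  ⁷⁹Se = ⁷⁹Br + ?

beta-minus particle

Conserve mass number: 79 = 79 + A, so A = 0.
Conserve atomic number: 34 = 35 + Z, so Z = -1.
A = 0 and Z = -1 is e⁻ — a beta-minus particle.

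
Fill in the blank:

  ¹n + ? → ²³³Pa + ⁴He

Conserve mass number: 1 + A = 233 + 4, so A = 236.
Conserve atomic number: 0 + Z = 91 + 2, so Z = 93.
Z = 93 is neptunium, so the species is ²³⁶Np.

Np-236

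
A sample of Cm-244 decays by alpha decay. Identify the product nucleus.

Pu-240

Alpha decay: mass number changes by -4, atomic number by -2.
A: 244 − 4 = 240; Z: 96 − 2 = 94.
Z = 94 is plutonium, so the daughter is Pu-240.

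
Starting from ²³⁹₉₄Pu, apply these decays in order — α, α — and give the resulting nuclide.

Start: (A, Z) = (239, 94).
After α: (235, 92).
After α: (231, 90).
Z = 90 is thorium.

Th-231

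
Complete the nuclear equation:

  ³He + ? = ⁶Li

Conserve mass number: 3 + A = 6, so A = 3.
Conserve atomic number: 2 + Z = 3, so Z = 1.
A = 3 and Z = 1 is ³H — a triton.

triton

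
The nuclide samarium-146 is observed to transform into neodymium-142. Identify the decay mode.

ΔA = 142 − 146 = -4; ΔZ = 60 − 62 = -2.
A drops by 4 and Z drops by 2 — the signature of alpha emission.

alpha decay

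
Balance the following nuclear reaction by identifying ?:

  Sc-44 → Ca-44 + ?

Conserve mass number: 44 = 44 + A, so A = 0.
Conserve atomic number: 21 = 20 + Z, so Z = 1.
A = 0 and Z = 1 is e⁺ — a positron.

positron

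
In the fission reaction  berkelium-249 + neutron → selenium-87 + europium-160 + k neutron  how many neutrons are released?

Conserve mass number: 250 = 87 + 160 + k, so k = 250 − 247 = 3.
Check atomic number: 97 = 34 + 63 + 0 = 97. ✓

3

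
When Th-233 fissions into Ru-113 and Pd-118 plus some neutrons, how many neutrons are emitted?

2

Conserve mass number: 233 = 113 + 118 + k, so k = 233 − 231 = 2.
Check atomic number: 90 = 44 + 46 + 0 = 90. ✓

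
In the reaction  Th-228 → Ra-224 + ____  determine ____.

Conserve mass number: 228 = 224 + A, so A = 4.
Conserve atomic number: 90 = 88 + Z, so Z = 2.
A = 4 and Z = 2 is He-4 — an alpha particle.

alpha particle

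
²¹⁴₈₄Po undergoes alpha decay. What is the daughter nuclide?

Pb-210

Alpha decay: mass number changes by -4, atomic number by -2.
A: 214 − 4 = 210; Z: 84 − 2 = 82.
Z = 82 is lead, so the daughter is ²¹⁰₈₂Pb.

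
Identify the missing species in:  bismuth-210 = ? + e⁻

Conserve mass number: 210 = A + 0, so A = 210.
Conserve atomic number: 83 = Z − 1, so Z = 84.
Z = 84 is polonium, so the species is polonium-210.

Po-210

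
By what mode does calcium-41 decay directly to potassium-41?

beta-plus decay or electron capture

ΔA = 41 − 41 = 0; ΔZ = 19 − 20 = -1.
A is unchanged and Z drops by 1 — a proton has become a neutron (β⁺ emission or electron capture).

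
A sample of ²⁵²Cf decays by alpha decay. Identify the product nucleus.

Alpha decay: mass number changes by -4, atomic number by -2.
A: 252 − 4 = 248; Z: 98 − 2 = 96.
Z = 96 is curium, so the daughter is ²⁴⁸Cm.

Cm-248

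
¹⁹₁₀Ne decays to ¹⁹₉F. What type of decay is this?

ΔA = 19 − 19 = 0; ΔZ = 9 − 10 = -1.
A is unchanged and Z drops by 1 — a proton has become a neutron (β⁺ emission or electron capture).

beta-plus decay or electron capture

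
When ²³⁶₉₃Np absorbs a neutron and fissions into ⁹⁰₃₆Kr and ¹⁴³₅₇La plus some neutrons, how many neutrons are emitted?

4

Conserve mass number: 237 = 90 + 143 + k, so k = 237 − 233 = 4.
Check atomic number: 93 = 36 + 57 + 0 = 93. ✓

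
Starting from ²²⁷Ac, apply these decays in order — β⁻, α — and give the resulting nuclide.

Start: (A, Z) = (227, 89).
After β⁻: (227, 90).
After α: (223, 88).
Z = 88 is radium.

Ra-223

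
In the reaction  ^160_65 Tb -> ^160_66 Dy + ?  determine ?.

beta-minus particle

Conserve mass number: 160 = 160 + A, so A = 0.
Conserve atomic number: 65 = 66 + Z, so Z = -1.
A = 0 and Z = -1 is ^0_-1 e — a beta-minus particle.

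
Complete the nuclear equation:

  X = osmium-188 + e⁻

Conserve mass number: A = 188 + 0, so A = 188.
Conserve atomic number: Z = 76 − 1, so Z = 75.
Z = 75 is rhenium, so the species is rhenium-188.

Re-188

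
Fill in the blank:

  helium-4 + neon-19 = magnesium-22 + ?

Conserve mass number: 4 + 19 = 22 + A, so A = 1.
Conserve atomic number: 2 + 10 = 12 + Z, so Z = 0.
A = 1 and Z = 0 is neutron — a neutron.

neutron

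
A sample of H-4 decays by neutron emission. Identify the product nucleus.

Neutron emission: mass number changes by -1, atomic number by +0.
A: 4 − 1 = 3; Z: 1 = 1.
Z = 1 is hydrogen, so the daughter is H-3.

H-3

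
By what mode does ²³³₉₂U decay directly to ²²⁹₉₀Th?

ΔA = 229 − 233 = -4; ΔZ = 90 − 92 = -2.
A drops by 4 and Z drops by 2 — the signature of alpha emission.

alpha decay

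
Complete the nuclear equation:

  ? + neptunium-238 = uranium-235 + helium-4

proton

Conserve mass number: A + 238 = 235 + 4, so A = 1.
Conserve atomic number: Z + 93 = 92 + 2, so Z = 1.
A = 1 and Z = 1 is hydrogen-1 — a proton.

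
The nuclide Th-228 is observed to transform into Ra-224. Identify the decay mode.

alpha decay

ΔA = 224 − 228 = -4; ΔZ = 88 − 90 = -2.
A drops by 4 and Z drops by 2 — the signature of alpha emission.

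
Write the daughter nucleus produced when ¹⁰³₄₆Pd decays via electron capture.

Rh-103

Electron capture: mass number changes by +0, atomic number by -1.
A: 103 = 103; Z: 46 − 1 = 45.
Z = 45 is rhodium, so the daughter is ¹⁰³₄₅Rh.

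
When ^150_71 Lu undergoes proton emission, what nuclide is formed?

Yb-149

Proton emission: mass number changes by -1, atomic number by -1.
A: 150 − 1 = 149; Z: 71 − 1 = 70.
Z = 70 is ytterbium, so the daughter is ^149_70 Yb.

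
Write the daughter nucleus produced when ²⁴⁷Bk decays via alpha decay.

Am-243

Alpha decay: mass number changes by -4, atomic number by -2.
A: 247 − 4 = 243; Z: 97 − 2 = 95.
Z = 95 is americium, so the daughter is ²⁴³Am.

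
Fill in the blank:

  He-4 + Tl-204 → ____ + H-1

Pb-207

Conserve mass number: 4 + 204 = A + 1, so A = 207.
Conserve atomic number: 2 + 81 = Z + 1, so Z = 82.
Z = 82 is lead, so the species is Pb-207.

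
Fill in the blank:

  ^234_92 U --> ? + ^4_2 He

Conserve mass number: 234 = A + 4, so A = 230.
Conserve atomic number: 92 = Z + 2, so Z = 90.
Z = 90 is thorium, so the species is ^230_90 Th.

Th-230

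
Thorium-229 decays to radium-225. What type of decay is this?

alpha decay

ΔA = 225 − 229 = -4; ΔZ = 88 − 90 = -2.
A drops by 4 and Z drops by 2 — the signature of alpha emission.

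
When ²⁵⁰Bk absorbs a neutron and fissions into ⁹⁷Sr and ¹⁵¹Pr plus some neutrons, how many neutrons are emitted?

Conserve mass number: 251 = 97 + 151 + k, so k = 251 − 248 = 3.
Check atomic number: 97 = 38 + 59 + 0 = 97. ✓

3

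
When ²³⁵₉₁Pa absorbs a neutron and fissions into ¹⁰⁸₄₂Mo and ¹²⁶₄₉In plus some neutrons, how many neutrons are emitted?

Conserve mass number: 236 = 108 + 126 + k, so k = 236 − 234 = 2.
Check atomic number: 91 = 42 + 49 + 0 = 91. ✓

2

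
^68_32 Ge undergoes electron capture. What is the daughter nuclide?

Electron capture: mass number changes by +0, atomic number by -1.
A: 68 = 68; Z: 32 − 1 = 31.
Z = 31 is gallium, so the daughter is ^68_31 Ga.

Ga-68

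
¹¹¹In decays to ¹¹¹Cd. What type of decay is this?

ΔA = 111 − 111 = 0; ΔZ = 48 − 49 = -1.
A is unchanged and Z drops by 1 — a proton has become a neutron (β⁺ emission or electron capture).

beta-plus decay or electron capture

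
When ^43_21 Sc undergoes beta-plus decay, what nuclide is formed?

Ca-43

Beta-plus decay: mass number changes by +0, atomic number by -1.
A: 43 = 43; Z: 21 − 1 = 20.
Z = 20 is calcium, so the daughter is ^43_20 Ca.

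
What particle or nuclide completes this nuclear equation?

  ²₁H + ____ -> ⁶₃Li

Conserve mass number: 2 + A = 6, so A = 4.
Conserve atomic number: 1 + Z = 3, so Z = 2.
A = 4 and Z = 2 is ⁴₂He — an alpha particle.

alpha particle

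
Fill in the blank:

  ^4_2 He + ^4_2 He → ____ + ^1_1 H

Li-7

Conserve mass number: 4 + 4 = A + 1, so A = 7.
Conserve atomic number: 2 + 2 = Z + 1, so Z = 3.
Z = 3 is lithium, so the species is ^7_3 Li.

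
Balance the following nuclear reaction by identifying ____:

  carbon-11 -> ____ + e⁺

Conserve mass number: 11 = A + 0, so A = 11.
Conserve atomic number: 6 = Z + 1, so Z = 5.
Z = 5 is boron, so the species is boron-11.

B-11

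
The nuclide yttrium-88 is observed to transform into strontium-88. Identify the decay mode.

beta-plus decay or electron capture

ΔA = 88 − 88 = 0; ΔZ = 38 − 39 = -1.
A is unchanged and Z drops by 1 — a proton has become a neutron (β⁺ emission or electron capture).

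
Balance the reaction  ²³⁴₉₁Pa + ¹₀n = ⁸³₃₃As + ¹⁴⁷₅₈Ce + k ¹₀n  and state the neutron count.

Conserve mass number: 235 = 83 + 147 + k, so k = 235 − 230 = 5.
Check atomic number: 91 = 33 + 58 + 0 = 91. ✓

5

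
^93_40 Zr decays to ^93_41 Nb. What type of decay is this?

beta-minus decay

ΔA = 93 − 93 = 0; ΔZ = 41 − 40 = +1.
A is unchanged and Z rises by 1 — a neutron has become a proton (β⁻ decay).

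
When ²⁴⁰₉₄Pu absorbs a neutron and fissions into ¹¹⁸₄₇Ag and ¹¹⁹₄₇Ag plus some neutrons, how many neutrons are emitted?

Conserve mass number: 241 = 118 + 119 + k, so k = 241 − 237 = 4.
Check atomic number: 94 = 47 + 47 + 0 = 94. ✓

4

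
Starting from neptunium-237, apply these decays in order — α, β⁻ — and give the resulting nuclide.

U-233

Start: (A, Z) = (237, 93).
After α: (233, 91).
After β⁻: (233, 92).
Z = 92 is uranium.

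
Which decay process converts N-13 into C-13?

ΔA = 13 − 13 = 0; ΔZ = 6 − 7 = -1.
A is unchanged and Z drops by 1 — a proton has become a neutron (β⁺ emission or electron capture).

beta-plus decay or electron capture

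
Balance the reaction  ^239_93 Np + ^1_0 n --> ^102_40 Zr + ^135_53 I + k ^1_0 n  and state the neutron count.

3

Conserve mass number: 240 = 102 + 135 + k, so k = 240 − 237 = 3.
Check atomic number: 93 = 40 + 53 + 0 = 93. ✓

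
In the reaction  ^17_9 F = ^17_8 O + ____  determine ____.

positron

Conserve mass number: 17 = 17 + A, so A = 0.
Conserve atomic number: 9 = 8 + Z, so Z = 1.
A = 0 and Z = 1 is ^0_1 e — a positron.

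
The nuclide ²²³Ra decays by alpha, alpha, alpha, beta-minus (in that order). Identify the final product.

Bi-211

Start: (A, Z) = (223, 88).
After α: (219, 86).
After α: (215, 84).
After α: (211, 82).
After β⁻: (211, 83).
Z = 83 is bismuth.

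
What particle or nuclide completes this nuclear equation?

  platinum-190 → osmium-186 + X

alpha particle

Conserve mass number: 190 = 186 + A, so A = 4.
Conserve atomic number: 78 = 76 + Z, so Z = 2.
A = 4 and Z = 2 is helium-4 — an alpha particle.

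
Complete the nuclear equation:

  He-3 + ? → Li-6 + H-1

Conserve mass number: 3 + A = 6 + 1, so A = 4.
Conserve atomic number: 2 + Z = 3 + 1, so Z = 2.
A = 4 and Z = 2 is He-4 — an alpha particle.

alpha particle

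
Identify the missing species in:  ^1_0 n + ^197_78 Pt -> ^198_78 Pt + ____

gamma ray

Conserve mass number: 1 + 197 = 198 + A, so A = 0.
Conserve atomic number: 0 + 78 = 78 + Z, so Z = 0.
A = 0 and Z = 0 is ^0_0 γ — a gamma ray.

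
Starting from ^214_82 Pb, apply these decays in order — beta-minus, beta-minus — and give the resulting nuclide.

Po-214

Start: (A, Z) = (214, 82).
After β⁻: (214, 83).
After β⁻: (214, 84).
Z = 84 is polonium.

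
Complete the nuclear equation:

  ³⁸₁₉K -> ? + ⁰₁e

Conserve mass number: 38 = A + 0, so A = 38.
Conserve atomic number: 19 = Z + 1, so Z = 18.
Z = 18 is argon, so the species is ³⁸₁₈Ar.

Ar-38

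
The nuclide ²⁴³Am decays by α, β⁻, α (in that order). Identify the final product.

U-235

Start: (A, Z) = (243, 95).
After α: (239, 93).
After β⁻: (239, 94).
After α: (235, 92).
Z = 92 is uranium.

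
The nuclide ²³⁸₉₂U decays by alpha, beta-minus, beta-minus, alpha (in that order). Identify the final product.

Start: (A, Z) = (238, 92).
After α: (234, 90).
After β⁻: (234, 91).
After β⁻: (234, 92).
After α: (230, 90).
Z = 90 is thorium.

Th-230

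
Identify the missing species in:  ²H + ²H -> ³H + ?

Conserve mass number: 2 + 2 = 3 + A, so A = 1.
Conserve atomic number: 1 + 1 = 1 + Z, so Z = 1.
A = 1 and Z = 1 is ¹H — a proton.

proton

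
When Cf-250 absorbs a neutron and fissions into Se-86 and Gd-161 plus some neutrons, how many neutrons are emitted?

Conserve mass number: 251 = 86 + 161 + k, so k = 251 − 247 = 4.
Check atomic number: 98 = 34 + 64 + 0 = 98. ✓

4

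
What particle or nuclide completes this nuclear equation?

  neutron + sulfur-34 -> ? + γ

S-35

Conserve mass number: 1 + 34 = A + 0, so A = 35.
Conserve atomic number: 0 + 16 = Z + 0, so Z = 16.
Z = 16 is sulfur, so the species is sulfur-35.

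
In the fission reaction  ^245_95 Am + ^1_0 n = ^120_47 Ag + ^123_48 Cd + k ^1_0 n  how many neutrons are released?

Conserve mass number: 246 = 120 + 123 + k, so k = 246 − 243 = 3.
Check atomic number: 95 = 47 + 48 + 0 = 95. ✓

3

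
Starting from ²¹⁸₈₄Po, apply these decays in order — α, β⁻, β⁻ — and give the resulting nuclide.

Po-214

Start: (A, Z) = (218, 84).
After α: (214, 82).
After β⁻: (214, 83).
After β⁻: (214, 84).
Z = 84 is polonium.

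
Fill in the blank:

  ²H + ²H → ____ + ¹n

He-3

Conserve mass number: 2 + 2 = A + 1, so A = 3.
Conserve atomic number: 1 + 1 = Z + 0, so Z = 2.
Z = 2 is helium, so the species is ³He.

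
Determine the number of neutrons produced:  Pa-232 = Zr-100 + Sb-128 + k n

Conserve mass number: 232 = 100 + 128 + k, so k = 232 − 228 = 4.
Check atomic number: 91 = 40 + 51 + 0 = 91. ✓

4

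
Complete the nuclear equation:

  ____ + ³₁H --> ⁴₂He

Conserve mass number: A + 3 = 4, so A = 1.
Conserve atomic number: Z + 1 = 2, so Z = 1.
A = 1 and Z = 1 is ¹₁H — a proton.

proton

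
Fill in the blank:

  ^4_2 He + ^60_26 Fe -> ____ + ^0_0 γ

Conserve mass number: 4 + 60 = A + 0, so A = 64.
Conserve atomic number: 2 + 26 = Z + 0, so Z = 28.
Z = 28 is nickel, so the species is ^64_28 Ni.

Ni-64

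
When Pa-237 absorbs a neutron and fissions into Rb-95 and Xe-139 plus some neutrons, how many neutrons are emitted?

4

Conserve mass number: 238 = 95 + 139 + k, so k = 238 − 234 = 4.
Check atomic number: 91 = 37 + 54 + 0 = 91. ✓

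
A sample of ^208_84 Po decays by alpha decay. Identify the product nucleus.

Pb-204

Alpha decay: mass number changes by -4, atomic number by -2.
A: 208 − 4 = 204; Z: 84 − 2 = 82.
Z = 82 is lead, so the daughter is ^204_82 Pb.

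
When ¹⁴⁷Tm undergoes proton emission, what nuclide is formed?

Er-146

Proton emission: mass number changes by -1, atomic number by -1.
A: 147 − 1 = 146; Z: 69 − 1 = 68.
Z = 68 is erbium, so the daughter is ¹⁴⁶Er.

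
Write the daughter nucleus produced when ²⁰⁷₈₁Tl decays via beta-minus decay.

Pb-207

Beta-minus decay: mass number changes by +0, atomic number by +1.
A: 207 = 207; Z: 81 + 1 = 82.
Z = 82 is lead, so the daughter is ²⁰⁷₈₂Pb.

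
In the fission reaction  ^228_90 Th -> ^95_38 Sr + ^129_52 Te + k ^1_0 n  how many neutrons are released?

4

Conserve mass number: 228 = 95 + 129 + k, so k = 228 − 224 = 4.
Check atomic number: 90 = 38 + 52 + 0 = 90. ✓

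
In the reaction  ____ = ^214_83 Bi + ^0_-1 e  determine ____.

Pb-214

Conserve mass number: A = 214 + 0, so A = 214.
Conserve atomic number: Z = 83 − 1, so Z = 82.
Z = 82 is lead, so the species is ^214_82 Pb.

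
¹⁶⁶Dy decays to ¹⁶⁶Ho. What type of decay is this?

ΔA = 166 − 166 = 0; ΔZ = 67 − 66 = +1.
A is unchanged and Z rises by 1 — a neutron has become a proton (β⁻ decay).

beta-minus decay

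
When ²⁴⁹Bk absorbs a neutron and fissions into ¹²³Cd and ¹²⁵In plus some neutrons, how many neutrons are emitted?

2

Conserve mass number: 250 = 123 + 125 + k, so k = 250 − 248 = 2.
Check atomic number: 97 = 48 + 49 + 0 = 97. ✓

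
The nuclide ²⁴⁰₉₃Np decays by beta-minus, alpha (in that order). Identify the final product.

U-236

Start: (A, Z) = (240, 93).
After β⁻: (240, 94).
After α: (236, 92).
Z = 92 is uranium.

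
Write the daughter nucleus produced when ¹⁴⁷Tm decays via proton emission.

Er-146

Proton emission: mass number changes by -1, atomic number by -1.
A: 147 − 1 = 146; Z: 69 − 1 = 68.
Z = 68 is erbium, so the daughter is ¹⁴⁶Er.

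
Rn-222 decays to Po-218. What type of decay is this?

ΔA = 218 − 222 = -4; ΔZ = 84 − 86 = -2.
A drops by 4 and Z drops by 2 — the signature of alpha emission.

alpha decay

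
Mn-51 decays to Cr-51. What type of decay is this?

beta-plus decay or electron capture

ΔA = 51 − 51 = 0; ΔZ = 24 − 25 = -1.
A is unchanged and Z drops by 1 — a proton has become a neutron (β⁺ emission or electron capture).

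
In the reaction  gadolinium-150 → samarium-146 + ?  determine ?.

alpha particle

Conserve mass number: 150 = 146 + A, so A = 4.
Conserve atomic number: 64 = 62 + Z, so Z = 2.
A = 4 and Z = 2 is helium-4 — an alpha particle.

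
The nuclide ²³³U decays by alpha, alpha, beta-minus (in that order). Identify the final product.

Ac-225

Start: (A, Z) = (233, 92).
After α: (229, 90).
After α: (225, 88).
After β⁻: (225, 89).
Z = 89 is actinium.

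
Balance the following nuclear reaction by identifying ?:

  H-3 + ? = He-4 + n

Conserve mass number: 3 + A = 4 + 1, so A = 2.
Conserve atomic number: 1 + Z = 2 + 0, so Z = 1.
A = 2 and Z = 1 is H-2 — a deuteron.

deuteron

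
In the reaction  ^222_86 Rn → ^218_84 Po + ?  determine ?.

alpha particle

Conserve mass number: 222 = 218 + A, so A = 4.
Conserve atomic number: 86 = 84 + Z, so Z = 2.
A = 4 and Z = 2 is ^4_2 He — an alpha particle.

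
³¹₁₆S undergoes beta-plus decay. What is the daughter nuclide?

Beta-plus decay: mass number changes by +0, atomic number by -1.
A: 31 = 31; Z: 16 − 1 = 15.
Z = 15 is phosphorus, so the daughter is ³¹₁₅P.

P-31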